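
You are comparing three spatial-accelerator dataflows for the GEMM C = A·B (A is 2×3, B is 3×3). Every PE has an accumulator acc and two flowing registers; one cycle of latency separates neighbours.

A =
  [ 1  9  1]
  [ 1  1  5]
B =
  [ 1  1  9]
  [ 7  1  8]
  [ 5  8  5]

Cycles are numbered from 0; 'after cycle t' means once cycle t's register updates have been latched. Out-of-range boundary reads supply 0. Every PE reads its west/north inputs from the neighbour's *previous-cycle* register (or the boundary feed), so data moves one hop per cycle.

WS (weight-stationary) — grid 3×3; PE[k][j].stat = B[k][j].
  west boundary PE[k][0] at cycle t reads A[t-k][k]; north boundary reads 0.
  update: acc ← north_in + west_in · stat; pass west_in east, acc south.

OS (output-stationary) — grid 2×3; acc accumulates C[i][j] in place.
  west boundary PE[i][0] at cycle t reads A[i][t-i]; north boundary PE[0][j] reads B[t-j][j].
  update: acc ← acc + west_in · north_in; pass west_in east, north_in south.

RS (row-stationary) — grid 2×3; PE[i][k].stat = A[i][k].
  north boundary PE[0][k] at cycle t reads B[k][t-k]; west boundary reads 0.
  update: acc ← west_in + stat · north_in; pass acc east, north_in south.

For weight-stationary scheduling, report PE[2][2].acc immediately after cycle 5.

Tracing WS — 3×3 array, target PE[2][2]:
  t=0 PE[1][2]: acc=0 h=0 v=0
  t=0 PE[2][1]: acc=0 h=0 v=0
  t=0 PE[2][2]: acc=0 h=0 v=0
  t=1 PE[1][2]: acc=0 h=0 v=0
  t=1 PE[2][1]: acc=0 h=0 v=0
  t=1 PE[2][2]: acc=0 h=0 v=0
  t=2 PE[1][2]: acc=0 h=0 v=0
  t=2 PE[2][1]: acc=0 h=0 v=0
  t=2 PE[2][2]: acc=0 h=0 v=0
  t=3 PE[1][2]: acc=81 h=9 v=81
  t=3 PE[2][1]: acc=18 h=1 v=18
  t=3 PE[2][2]: acc=0 h=0 v=0
  t=4 PE[1][2]: acc=17 h=1 v=17
  t=4 PE[2][1]: acc=42 h=5 v=42
  t=4 PE[2][2]: acc=86 h=1 v=86
  t=5 PE[1][2]: acc=0 h=0 v=0
  t=5 PE[2][1]: acc=0 h=0 v=0
  t=5 PE[2][2]: acc=42 h=5 v=42

PE[2][2].acc = 42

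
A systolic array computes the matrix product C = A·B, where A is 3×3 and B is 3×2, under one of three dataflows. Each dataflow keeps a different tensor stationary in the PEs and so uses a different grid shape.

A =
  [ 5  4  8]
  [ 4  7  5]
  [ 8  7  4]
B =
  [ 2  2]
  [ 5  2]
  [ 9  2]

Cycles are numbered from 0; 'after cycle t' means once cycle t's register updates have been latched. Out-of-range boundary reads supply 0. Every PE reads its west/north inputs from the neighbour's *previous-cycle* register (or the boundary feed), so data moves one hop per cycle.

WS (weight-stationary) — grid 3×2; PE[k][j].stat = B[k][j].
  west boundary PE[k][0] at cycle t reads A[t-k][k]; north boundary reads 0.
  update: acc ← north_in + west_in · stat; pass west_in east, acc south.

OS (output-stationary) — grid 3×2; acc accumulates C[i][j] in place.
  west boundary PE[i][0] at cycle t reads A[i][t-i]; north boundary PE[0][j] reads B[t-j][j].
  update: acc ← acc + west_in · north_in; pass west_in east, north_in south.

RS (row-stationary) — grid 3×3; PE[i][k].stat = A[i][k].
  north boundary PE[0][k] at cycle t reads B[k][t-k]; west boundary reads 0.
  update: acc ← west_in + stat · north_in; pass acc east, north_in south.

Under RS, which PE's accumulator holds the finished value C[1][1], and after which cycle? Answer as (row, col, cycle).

RS — PE[1][2] is where C[1][1] collects:
  c0 r1c2: 0 / 0 / 0
  c1 r1c2: 0 / 0 / 0
  c2 r1c2: 0 / 0 / 0
  c3 r1c2: 88 / 88 / 9
  c4 r1c2: 32 / 32 / 2

(row, col, cycle) = (1, 2, 4)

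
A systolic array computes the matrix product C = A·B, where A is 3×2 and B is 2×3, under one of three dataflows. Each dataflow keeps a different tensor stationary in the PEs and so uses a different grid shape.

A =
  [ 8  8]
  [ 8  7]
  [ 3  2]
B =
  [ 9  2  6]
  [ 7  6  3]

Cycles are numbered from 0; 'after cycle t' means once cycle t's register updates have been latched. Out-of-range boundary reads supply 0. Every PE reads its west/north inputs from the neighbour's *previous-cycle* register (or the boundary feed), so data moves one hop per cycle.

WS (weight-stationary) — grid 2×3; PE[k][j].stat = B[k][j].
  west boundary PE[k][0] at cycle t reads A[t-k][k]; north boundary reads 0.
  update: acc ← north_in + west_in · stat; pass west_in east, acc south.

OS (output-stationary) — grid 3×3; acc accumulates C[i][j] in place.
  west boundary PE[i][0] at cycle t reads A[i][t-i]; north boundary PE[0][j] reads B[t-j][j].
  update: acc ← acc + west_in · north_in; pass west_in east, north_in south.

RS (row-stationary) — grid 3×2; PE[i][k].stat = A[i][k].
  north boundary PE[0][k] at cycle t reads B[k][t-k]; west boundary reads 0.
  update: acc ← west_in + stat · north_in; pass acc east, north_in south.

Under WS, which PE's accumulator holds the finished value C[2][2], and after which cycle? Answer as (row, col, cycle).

Under WS, C[2][2] lands at PE[1][2]:
  step 0 · PE1,2: acc=0; fwd→0 fwd↓0
  step 1 · PE1,2: acc=0; fwd→0 fwd↓0
  step 2 · PE1,2: acc=0; fwd→0 fwd↓0
  step 3 · PE1,2: acc=72; fwd→8 fwd↓72
  step 4 · PE1,2: acc=69; fwd→7 fwd↓69
  step 5 · PE1,2: acc=24; fwd→2 fwd↓24

(row, col, cycle) = (1, 2, 5)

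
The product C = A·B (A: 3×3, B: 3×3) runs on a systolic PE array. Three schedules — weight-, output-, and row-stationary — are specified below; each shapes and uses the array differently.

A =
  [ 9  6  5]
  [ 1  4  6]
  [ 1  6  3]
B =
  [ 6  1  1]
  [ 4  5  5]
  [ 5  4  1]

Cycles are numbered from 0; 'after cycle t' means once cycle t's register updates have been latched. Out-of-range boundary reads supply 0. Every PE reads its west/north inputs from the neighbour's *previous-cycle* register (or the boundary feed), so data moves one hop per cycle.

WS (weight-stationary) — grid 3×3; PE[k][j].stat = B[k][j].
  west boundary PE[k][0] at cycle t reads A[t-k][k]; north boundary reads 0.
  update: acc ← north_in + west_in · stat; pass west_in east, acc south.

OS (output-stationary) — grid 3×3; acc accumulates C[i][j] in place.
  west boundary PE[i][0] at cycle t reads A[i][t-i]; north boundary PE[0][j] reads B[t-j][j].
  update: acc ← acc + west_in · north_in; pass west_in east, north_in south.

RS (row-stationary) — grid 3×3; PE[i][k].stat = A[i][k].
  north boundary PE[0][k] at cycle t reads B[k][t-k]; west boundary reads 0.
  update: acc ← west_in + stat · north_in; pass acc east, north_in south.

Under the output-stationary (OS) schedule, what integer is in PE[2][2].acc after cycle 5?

OS (3×3). Following PE[2][2] plus its west/north inputs:
  t=0 PE[1][2]: acc=0 h=0 v=0
  t=0 PE[2][1]: acc=0 h=0 v=0
  t=0 PE[2][2]: acc=0 h=0 v=0
  t=1 PE[1][2]: acc=0 h=0 v=0
  t=1 PE[2][1]: acc=0 h=0 v=0
  t=1 PE[2][2]: acc=0 h=0 v=0
  t=2 PE[1][2]: acc=0 h=0 v=0
  t=2 PE[2][1]: acc=0 h=0 v=0
  t=2 PE[2][2]: acc=0 h=0 v=0
  t=3 PE[1][2]: acc=1 h=1 v=1
  t=3 PE[2][1]: acc=1 h=1 v=1
  t=3 PE[2][2]: acc=0 h=0 v=0
  t=4 PE[1][2]: acc=21 h=4 v=5
  t=4 PE[2][1]: acc=31 h=6 v=5
  t=4 PE[2][2]: acc=1 h=1 v=1
  t=5 PE[1][2]: acc=27 h=6 v=1
  t=5 PE[2][1]: acc=43 h=3 v=4
  t=5 PE[2][2]: acc=31 h=6 v=5

PE[2][2].acc = 31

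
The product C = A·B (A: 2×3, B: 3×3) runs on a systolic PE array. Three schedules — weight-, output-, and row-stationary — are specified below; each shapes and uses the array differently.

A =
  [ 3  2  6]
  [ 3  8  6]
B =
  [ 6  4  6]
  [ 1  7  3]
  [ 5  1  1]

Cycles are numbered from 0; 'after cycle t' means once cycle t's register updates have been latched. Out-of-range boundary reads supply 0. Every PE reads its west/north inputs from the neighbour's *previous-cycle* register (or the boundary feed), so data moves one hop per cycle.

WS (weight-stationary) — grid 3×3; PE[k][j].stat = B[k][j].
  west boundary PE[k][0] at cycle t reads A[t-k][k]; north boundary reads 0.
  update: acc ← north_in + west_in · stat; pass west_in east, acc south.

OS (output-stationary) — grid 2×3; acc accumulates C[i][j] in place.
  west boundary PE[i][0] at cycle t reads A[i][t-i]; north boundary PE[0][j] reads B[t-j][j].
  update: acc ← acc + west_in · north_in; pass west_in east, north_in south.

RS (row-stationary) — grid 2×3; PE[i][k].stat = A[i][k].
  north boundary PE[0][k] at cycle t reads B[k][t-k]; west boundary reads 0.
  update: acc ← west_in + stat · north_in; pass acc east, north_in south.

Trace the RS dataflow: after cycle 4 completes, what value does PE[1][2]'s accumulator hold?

PE[1][2].acc = 74

Tracing RS — 2×3 array, target PE[1][2]:
  step 0 · PE0,2: acc=0; fwd→0 fwd↓0
  step 0 · PE1,1: acc=0; fwd→0 fwd↓0
  step 0 · PE1,2: acc=0; fwd→0 fwd↓0
  step 1 · PE0,2: acc=0; fwd→0 fwd↓0
  step 1 · PE1,1: acc=0; fwd→0 fwd↓0
  step 1 · PE1,2: acc=0; fwd→0 fwd↓0
  step 2 · PE0,2: acc=50; fwd→50 fwd↓5
  step 2 · PE1,1: acc=26; fwd→26 fwd↓1
  step 2 · PE1,2: acc=0; fwd→0 fwd↓0
  step 3 · PE0,2: acc=32; fwd→32 fwd↓1
  step 3 · PE1,1: acc=68; fwd→68 fwd↓7
  step 3 · PE1,2: acc=56; fwd→56 fwd↓5
  step 4 · PE0,2: acc=30; fwd→30 fwd↓1
  step 4 · PE1,1: acc=42; fwd→42 fwd↓3
  step 4 · PE1,2: acc=74; fwd→74 fwd↓1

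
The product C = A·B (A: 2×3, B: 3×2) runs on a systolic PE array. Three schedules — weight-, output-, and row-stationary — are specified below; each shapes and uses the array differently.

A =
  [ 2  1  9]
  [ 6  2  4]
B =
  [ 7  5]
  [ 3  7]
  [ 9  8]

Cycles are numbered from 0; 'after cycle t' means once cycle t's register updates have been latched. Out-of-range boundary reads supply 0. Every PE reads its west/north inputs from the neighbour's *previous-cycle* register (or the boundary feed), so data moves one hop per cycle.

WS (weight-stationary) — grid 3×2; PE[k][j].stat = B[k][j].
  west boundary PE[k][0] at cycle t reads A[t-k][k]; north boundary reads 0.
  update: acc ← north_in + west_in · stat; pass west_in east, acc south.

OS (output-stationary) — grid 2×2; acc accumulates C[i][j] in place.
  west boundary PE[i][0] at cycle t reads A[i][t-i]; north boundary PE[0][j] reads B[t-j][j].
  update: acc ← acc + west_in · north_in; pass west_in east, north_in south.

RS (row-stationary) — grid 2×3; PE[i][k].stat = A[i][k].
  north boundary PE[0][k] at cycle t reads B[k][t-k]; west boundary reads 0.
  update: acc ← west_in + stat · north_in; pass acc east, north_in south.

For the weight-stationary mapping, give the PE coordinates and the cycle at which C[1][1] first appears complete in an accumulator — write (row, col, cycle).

(row, col, cycle) = (2, 1, 4)

WS — PE[2][1] is where C[1][1] collects:
  after 0 — PE[2][1] acc=0, pass-E 0, pass-S 0
  after 1 — PE[2][1] acc=0, pass-E 0, pass-S 0
  after 2 — PE[2][1] acc=0, pass-E 0, pass-S 0
  after 3 — PE[2][1] acc=89, pass-E 9, pass-S 89
  after 4 — PE[2][1] acc=76, pass-E 4, pass-S 76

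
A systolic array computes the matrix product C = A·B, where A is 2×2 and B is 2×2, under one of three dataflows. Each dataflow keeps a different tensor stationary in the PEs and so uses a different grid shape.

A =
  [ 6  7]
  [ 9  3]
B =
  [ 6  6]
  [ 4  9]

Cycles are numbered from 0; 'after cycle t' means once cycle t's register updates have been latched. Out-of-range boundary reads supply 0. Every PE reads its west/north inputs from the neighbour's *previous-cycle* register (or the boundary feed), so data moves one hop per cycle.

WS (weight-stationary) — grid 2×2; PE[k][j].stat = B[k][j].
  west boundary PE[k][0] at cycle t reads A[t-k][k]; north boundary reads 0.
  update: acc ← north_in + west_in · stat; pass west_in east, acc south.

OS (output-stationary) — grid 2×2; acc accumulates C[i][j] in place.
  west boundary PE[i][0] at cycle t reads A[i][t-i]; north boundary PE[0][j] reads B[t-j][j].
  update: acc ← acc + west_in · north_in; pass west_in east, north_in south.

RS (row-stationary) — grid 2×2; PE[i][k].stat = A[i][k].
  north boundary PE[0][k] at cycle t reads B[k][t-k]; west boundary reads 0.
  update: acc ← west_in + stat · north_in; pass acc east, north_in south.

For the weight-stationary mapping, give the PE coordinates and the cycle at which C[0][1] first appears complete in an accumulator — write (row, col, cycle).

Under WS, C[0][1] lands at PE[1][1]:
  [0] (1,1) acc=0 (h:0 v:0)
  [1] (1,1) acc=0 (h:0 v:0)
  [2] (1,1) acc=99 (h:7 v:99)

(row, col, cycle) = (1, 1, 2)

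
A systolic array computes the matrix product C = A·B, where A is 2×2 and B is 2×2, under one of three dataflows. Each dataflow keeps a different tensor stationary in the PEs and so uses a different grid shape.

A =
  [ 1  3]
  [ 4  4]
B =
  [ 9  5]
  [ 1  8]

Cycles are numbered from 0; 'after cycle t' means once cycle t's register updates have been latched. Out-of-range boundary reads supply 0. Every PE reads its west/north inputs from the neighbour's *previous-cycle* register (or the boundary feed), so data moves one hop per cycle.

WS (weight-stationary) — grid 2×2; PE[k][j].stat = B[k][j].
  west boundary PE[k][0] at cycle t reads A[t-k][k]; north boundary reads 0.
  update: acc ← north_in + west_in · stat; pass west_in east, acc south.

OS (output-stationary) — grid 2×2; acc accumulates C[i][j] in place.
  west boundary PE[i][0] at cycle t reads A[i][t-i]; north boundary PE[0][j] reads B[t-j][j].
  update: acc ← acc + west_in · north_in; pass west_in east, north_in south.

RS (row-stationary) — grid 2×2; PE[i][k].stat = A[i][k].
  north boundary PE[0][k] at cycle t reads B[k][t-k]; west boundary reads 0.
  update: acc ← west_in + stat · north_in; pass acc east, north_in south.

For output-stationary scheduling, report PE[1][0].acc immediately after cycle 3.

OS (2×2). Following PE[1][0] plus its west/north inputs:
  after 0 — PE[0][0] acc=9, pass-E 1, pass-S 9
  after 0 — PE[1][0] acc=0, pass-E 0, pass-S 0
  after 1 — PE[0][0] acc=12, pass-E 3, pass-S 1
  after 1 — PE[1][0] acc=36, pass-E 4, pass-S 9
  after 2 — PE[0][0] acc=12, pass-E 0, pass-S 0
  after 2 — PE[1][0] acc=40, pass-E 4, pass-S 1
  after 3 — PE[0][0] acc=12, pass-E 0, pass-S 0
  after 3 — PE[1][0] acc=40, pass-E 0, pass-S 0

PE[1][0].acc = 40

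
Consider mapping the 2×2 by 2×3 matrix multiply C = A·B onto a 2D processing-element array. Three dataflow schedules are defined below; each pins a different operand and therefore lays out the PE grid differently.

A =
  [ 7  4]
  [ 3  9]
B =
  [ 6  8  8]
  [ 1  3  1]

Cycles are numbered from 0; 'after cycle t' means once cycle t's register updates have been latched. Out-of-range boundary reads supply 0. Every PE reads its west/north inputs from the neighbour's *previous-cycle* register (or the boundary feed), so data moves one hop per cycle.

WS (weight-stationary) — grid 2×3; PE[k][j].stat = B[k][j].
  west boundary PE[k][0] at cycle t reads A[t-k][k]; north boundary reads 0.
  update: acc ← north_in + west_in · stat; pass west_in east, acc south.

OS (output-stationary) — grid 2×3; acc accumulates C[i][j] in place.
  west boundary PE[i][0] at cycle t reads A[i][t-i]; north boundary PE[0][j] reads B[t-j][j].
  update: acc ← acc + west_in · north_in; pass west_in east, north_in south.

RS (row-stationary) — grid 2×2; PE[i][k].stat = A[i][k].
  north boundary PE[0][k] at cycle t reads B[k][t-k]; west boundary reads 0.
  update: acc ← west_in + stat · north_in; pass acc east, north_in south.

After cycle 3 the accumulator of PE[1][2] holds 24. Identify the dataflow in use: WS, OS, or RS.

WS [2×3] PE[1][2] across cycles:
  @0  [1,2]  acc 0  |  →0  ↓0
  @1  [1,2]  acc 0  |  →0  ↓0
  @2  [1,2]  acc 0  |  →0  ↓0
  @3  [1,2]  acc 60  |  →4  ↓60
OS [2×3] PE[1][2] across cycles:
  @0  [1,2]  acc 0  |  →0  ↓0
  @1  [1,2]  acc 0  |  →0  ↓0
  @2  [1,2]  acc 0  |  →0  ↓0
  @3  [1,2]  acc 24  |  →3  ↓8
RS (2×2): PE[1][2] does not exist.

dataflow = OS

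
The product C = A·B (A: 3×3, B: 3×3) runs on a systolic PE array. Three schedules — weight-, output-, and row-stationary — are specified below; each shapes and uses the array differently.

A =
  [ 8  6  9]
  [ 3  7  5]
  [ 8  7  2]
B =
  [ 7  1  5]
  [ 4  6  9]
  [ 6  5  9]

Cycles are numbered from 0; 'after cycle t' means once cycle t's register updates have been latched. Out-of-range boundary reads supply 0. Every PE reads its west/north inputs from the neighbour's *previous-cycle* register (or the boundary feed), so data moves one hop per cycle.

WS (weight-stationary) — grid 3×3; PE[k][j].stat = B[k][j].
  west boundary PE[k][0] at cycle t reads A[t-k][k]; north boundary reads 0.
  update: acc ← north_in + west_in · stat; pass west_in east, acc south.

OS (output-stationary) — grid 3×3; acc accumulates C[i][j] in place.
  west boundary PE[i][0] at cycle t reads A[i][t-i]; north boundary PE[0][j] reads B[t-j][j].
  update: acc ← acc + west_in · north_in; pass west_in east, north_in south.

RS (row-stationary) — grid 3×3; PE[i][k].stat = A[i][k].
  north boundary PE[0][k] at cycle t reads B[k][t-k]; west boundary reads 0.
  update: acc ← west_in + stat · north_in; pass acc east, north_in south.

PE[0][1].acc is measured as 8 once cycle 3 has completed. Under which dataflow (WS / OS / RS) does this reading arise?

Under WS (3×3), PE[0][1]:
  after 0 — PE[0][1] acc=0, pass-E 0, pass-S 0
  after 1 — PE[0][1] acc=8, pass-E 8, pass-S 8
  after 2 — PE[0][1] acc=3, pass-E 3, pass-S 3
  after 3 — PE[0][1] acc=8, pass-E 8, pass-S 8
Under OS (3×3), PE[0][1]:
  after 0 — PE[0][1] acc=0, pass-E 0, pass-S 0
  after 1 — PE[0][1] acc=8, pass-E 8, pass-S 1
  after 2 — PE[0][1] acc=44, pass-E 6, pass-S 6
  after 3 — PE[0][1] acc=89, pass-E 9, pass-S 5
Under RS (3×3), PE[0][1]:
  after 0 — PE[0][1] acc=0, pass-E 0, pass-S 0
  after 1 — PE[0][1] acc=80, pass-E 80, pass-S 4
  after 2 — PE[0][1] acc=44, pass-E 44, pass-S 6
  after 3 — PE[0][1] acc=94, pass-E 94, pass-S 9

dataflow = WS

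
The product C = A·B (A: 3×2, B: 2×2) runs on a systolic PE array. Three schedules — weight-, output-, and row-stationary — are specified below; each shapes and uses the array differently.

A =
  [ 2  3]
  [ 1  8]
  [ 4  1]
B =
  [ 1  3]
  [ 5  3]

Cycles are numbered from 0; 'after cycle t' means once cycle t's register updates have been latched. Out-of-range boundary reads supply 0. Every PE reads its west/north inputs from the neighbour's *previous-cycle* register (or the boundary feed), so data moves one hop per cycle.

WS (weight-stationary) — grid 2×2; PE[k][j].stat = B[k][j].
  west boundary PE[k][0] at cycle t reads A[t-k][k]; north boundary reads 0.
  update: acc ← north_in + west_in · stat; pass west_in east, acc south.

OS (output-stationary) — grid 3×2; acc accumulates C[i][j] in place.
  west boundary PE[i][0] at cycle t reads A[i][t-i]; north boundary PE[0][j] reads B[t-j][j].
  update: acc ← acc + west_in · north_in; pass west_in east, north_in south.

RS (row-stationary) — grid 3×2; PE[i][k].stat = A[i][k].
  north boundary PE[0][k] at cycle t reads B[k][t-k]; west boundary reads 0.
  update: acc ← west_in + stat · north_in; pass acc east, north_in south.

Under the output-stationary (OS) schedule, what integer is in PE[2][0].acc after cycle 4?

PE[2][0].acc = 9

OS on a 3×2 grid — tracing PE[2][0] and its feeders:
  cycle 0: PE[1][0] → acc 0, east 0, south 0
  cycle 0: PE[2][0] → acc 0, east 0, south 0
  cycle 1: PE[1][0] → acc 1, east 1, south 1
  cycle 1: PE[2][0] → acc 0, east 0, south 0
  cycle 2: PE[1][0] → acc 41, east 8, south 5
  cycle 2: PE[2][0] → acc 4, east 4, south 1
  cycle 3: PE[1][0] → acc 41, east 0, south 0
  cycle 3: PE[2][0] → acc 9, east 1, south 5
  cycle 4: PE[1][0] → acc 41, east 0, south 0
  cycle 4: PE[2][0] → acc 9, east 0, south 0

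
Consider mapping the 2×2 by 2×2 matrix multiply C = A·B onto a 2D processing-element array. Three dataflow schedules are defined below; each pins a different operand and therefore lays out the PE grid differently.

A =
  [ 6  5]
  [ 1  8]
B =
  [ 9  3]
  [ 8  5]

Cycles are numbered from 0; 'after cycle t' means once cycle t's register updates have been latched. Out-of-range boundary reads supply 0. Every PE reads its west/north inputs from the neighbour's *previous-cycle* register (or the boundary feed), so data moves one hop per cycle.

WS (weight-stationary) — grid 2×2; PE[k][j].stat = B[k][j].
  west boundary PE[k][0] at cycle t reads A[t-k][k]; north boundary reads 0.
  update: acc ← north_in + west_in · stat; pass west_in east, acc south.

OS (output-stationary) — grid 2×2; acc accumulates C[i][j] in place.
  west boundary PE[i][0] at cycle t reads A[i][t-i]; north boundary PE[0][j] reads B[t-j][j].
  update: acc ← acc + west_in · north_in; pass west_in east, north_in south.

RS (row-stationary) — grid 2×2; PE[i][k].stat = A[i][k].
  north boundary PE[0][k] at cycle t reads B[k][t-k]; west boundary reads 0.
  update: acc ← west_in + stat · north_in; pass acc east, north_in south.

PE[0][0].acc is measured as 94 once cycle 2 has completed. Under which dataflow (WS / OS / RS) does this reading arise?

dataflow = OS

Under WS (2×2), PE[0][0]:
  [0] (0,0) acc=54 (h:6 v:54)
  [1] (0,0) acc=9 (h:1 v:9)
  [2] (0,0) acc=0 (h:0 v:0)
Under OS (2×2), PE[0][0]:
  [0] (0,0) acc=54 (h:6 v:9)
  [1] (0,0) acc=94 (h:5 v:8)
  [2] (0,0) acc=94 (h:0 v:0)
Under RS (2×2), PE[0][0]:
  [0] (0,0) acc=54 (h:54 v:9)
  [1] (0,0) acc=18 (h:18 v:3)
  [2] (0,0) acc=0 (h:0 v:0)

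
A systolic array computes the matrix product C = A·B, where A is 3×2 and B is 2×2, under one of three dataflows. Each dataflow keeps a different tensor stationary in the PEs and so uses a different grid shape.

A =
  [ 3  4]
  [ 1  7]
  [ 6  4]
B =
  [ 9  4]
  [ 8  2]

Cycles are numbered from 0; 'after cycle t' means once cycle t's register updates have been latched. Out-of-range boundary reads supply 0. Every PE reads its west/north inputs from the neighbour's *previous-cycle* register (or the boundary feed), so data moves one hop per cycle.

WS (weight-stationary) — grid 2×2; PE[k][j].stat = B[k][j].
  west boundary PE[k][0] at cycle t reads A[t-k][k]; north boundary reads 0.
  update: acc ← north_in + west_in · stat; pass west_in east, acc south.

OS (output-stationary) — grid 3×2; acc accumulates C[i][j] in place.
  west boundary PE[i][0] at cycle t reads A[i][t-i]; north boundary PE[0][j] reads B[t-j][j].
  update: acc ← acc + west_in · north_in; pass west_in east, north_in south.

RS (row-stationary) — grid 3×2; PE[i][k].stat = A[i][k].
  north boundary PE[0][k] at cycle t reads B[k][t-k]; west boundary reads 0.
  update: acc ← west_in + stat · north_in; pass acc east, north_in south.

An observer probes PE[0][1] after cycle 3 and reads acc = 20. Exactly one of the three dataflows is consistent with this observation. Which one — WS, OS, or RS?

WS [2×2] PE[0][1] across cycles:
  [0] (0,1) acc=0 (h:0 v:0)
  [1] (0,1) acc=12 (h:3 v:12)
  [2] (0,1) acc=4 (h:1 v:4)
  [3] (0,1) acc=24 (h:6 v:24)
OS [3×2] PE[0][1] across cycles:
  [0] (0,1) acc=0 (h:0 v:0)
  [1] (0,1) acc=12 (h:3 v:4)
  [2] (0,1) acc=20 (h:4 v:2)
  [3] (0,1) acc=20 (h:0 v:0)
RS [3×2] PE[0][1] across cycles:
  [0] (0,1) acc=0 (h:0 v:0)
  [1] (0,1) acc=59 (h:59 v:8)
  [2] (0,1) acc=20 (h:20 v:2)
  [3] (0,1) acc=0 (h:0 v:0)

dataflow = OS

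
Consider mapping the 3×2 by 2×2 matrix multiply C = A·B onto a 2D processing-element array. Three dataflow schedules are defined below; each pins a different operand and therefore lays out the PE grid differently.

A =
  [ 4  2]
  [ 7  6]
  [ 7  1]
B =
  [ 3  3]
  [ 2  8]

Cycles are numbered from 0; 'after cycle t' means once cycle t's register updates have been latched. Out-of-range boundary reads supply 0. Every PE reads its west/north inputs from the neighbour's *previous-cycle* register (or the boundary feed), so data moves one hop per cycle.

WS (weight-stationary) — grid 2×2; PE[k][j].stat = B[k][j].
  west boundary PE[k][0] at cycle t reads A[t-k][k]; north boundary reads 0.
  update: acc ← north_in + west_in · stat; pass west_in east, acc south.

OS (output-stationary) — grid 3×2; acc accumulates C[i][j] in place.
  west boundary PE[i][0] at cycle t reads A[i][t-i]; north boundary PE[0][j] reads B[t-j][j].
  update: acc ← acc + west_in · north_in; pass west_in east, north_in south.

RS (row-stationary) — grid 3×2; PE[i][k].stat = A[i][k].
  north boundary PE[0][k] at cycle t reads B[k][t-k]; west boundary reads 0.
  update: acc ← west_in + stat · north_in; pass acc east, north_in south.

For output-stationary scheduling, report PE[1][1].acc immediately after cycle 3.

OS (3×2). Following PE[1][1] plus its west/north inputs:
  t=0 PE[0][1]: acc=0 h=0 v=0
  t=0 PE[1][0]: acc=0 h=0 v=0
  t=0 PE[1][1]: acc=0 h=0 v=0
  t=1 PE[0][1]: acc=12 h=4 v=3
  t=1 PE[1][0]: acc=21 h=7 v=3
  t=1 PE[1][1]: acc=0 h=0 v=0
  t=2 PE[0][1]: acc=28 h=2 v=8
  t=2 PE[1][0]: acc=33 h=6 v=2
  t=2 PE[1][1]: acc=21 h=7 v=3
  t=3 PE[0][1]: acc=28 h=0 v=0
  t=3 PE[1][0]: acc=33 h=0 v=0
  t=3 PE[1][1]: acc=69 h=6 v=8

PE[1][1].acc = 69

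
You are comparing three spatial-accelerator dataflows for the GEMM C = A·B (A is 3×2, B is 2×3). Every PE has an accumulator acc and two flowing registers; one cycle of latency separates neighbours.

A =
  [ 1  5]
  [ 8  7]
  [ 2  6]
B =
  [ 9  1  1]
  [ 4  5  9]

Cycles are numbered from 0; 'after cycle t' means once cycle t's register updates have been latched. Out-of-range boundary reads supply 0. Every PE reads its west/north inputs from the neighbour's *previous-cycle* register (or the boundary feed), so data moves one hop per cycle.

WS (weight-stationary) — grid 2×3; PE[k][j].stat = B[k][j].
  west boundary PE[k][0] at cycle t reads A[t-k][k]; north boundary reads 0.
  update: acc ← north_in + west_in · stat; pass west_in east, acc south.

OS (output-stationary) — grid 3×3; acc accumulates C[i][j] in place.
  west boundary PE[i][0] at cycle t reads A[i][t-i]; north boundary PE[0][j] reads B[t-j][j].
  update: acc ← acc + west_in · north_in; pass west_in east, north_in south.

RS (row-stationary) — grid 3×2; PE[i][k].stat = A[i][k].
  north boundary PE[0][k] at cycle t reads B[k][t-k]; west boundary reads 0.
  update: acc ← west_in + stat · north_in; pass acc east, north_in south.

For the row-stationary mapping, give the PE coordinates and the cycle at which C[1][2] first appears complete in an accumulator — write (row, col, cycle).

(row, col, cycle) = (1, 1, 4)

RS: C[1][2] accumulates in PE[1][1]:
  after 0 — PE[1][1] acc=0, pass-E 0, pass-S 0
  after 1 — PE[1][1] acc=0, pass-E 0, pass-S 0
  after 2 — PE[1][1] acc=100, pass-E 100, pass-S 4
  after 3 — PE[1][1] acc=43, pass-E 43, pass-S 5
  after 4 — PE[1][1] acc=71, pass-E 71, pass-S 9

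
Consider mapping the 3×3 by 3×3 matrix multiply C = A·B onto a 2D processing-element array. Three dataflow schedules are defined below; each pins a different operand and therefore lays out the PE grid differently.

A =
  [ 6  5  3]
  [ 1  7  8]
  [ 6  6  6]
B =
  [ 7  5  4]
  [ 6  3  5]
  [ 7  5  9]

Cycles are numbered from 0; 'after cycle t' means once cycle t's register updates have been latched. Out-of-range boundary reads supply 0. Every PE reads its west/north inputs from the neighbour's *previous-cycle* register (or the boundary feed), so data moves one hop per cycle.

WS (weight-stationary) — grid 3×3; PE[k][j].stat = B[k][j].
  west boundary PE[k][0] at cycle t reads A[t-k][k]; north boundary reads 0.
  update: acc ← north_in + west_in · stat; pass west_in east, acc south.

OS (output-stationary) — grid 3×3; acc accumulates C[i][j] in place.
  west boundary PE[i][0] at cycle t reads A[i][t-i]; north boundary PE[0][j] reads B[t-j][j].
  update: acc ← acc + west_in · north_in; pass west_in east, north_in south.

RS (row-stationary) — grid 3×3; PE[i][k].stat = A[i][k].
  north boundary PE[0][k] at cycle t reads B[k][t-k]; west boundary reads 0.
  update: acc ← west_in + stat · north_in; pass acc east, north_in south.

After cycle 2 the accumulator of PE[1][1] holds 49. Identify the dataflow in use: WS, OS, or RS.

Under WS (3×3), PE[1][1]:
  c0 r1c1: 0 / 0 / 0
  c1 r1c1: 0 / 0 / 0
  c2 r1c1: 45 / 5 / 45
Under OS (3×3), PE[1][1]:
  c0 r1c1: 0 / 0 / 0
  c1 r1c1: 0 / 0 / 0
  c2 r1c1: 5 / 1 / 5
Under RS (3×3), PE[1][1]:
  c0 r1c1: 0 / 0 / 0
  c1 r1c1: 0 / 0 / 0
  c2 r1c1: 49 / 49 / 6

dataflow = RS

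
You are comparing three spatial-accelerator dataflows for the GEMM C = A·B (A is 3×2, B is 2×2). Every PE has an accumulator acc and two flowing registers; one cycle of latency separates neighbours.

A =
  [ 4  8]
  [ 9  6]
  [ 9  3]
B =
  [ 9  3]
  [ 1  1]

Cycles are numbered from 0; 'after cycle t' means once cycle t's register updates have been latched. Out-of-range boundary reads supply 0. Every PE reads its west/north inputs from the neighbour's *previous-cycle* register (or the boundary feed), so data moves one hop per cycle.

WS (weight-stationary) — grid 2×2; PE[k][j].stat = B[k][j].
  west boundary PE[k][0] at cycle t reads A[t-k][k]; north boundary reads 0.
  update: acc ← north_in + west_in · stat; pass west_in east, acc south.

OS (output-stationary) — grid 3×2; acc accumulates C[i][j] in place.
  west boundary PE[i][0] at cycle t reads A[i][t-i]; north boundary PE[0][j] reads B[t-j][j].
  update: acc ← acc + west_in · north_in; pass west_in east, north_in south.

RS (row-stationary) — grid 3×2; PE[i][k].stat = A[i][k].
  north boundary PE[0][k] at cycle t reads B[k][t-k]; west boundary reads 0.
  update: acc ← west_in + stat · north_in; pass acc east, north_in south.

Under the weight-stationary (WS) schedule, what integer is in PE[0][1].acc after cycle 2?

WS (2×2). Following PE[0][1] plus its west/north inputs:
  [0] (0,0) acc=36 (h:4 v:36)
  [0] (0,1) acc=0 (h:0 v:0)
  [1] (0,0) acc=81 (h:9 v:81)
  [1] (0,1) acc=12 (h:4 v:12)
  [2] (0,0) acc=81 (h:9 v:81)
  [2] (0,1) acc=27 (h:9 v:27)

PE[0][1].acc = 27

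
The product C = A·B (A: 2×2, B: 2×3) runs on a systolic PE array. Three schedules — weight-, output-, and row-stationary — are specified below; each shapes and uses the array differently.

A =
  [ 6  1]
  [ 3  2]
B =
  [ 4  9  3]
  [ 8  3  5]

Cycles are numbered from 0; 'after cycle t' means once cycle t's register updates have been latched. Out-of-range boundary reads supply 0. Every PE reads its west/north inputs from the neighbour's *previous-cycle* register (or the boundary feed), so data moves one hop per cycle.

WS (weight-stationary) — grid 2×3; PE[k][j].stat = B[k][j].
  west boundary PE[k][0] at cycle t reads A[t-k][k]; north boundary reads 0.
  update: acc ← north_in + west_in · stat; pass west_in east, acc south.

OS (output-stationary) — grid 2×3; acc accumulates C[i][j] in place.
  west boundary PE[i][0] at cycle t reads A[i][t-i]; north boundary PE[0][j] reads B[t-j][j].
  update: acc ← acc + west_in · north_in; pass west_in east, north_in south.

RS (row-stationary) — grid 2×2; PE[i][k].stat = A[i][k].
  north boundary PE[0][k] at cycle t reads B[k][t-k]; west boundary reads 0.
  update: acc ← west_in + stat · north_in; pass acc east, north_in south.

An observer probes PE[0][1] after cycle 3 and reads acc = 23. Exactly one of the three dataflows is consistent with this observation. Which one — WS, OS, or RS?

Under WS (2×3), PE[0][1]:
  c0 r0c1: 0 / 0 / 0
  c1 r0c1: 54 / 6 / 54
  c2 r0c1: 27 / 3 / 27
  c3 r0c1: 0 / 0 / 0
Under OS (2×3), PE[0][1]:
  c0 r0c1: 0 / 0 / 0
  c1 r0c1: 54 / 6 / 9
  c2 r0c1: 57 / 1 / 3
  c3 r0c1: 57 / 0 / 0
Under RS (2×2), PE[0][1]:
  c0 r0c1: 0 / 0 / 0
  c1 r0c1: 32 / 32 / 8
  c2 r0c1: 57 / 57 / 3
  c3 r0c1: 23 / 23 / 5

dataflow = RS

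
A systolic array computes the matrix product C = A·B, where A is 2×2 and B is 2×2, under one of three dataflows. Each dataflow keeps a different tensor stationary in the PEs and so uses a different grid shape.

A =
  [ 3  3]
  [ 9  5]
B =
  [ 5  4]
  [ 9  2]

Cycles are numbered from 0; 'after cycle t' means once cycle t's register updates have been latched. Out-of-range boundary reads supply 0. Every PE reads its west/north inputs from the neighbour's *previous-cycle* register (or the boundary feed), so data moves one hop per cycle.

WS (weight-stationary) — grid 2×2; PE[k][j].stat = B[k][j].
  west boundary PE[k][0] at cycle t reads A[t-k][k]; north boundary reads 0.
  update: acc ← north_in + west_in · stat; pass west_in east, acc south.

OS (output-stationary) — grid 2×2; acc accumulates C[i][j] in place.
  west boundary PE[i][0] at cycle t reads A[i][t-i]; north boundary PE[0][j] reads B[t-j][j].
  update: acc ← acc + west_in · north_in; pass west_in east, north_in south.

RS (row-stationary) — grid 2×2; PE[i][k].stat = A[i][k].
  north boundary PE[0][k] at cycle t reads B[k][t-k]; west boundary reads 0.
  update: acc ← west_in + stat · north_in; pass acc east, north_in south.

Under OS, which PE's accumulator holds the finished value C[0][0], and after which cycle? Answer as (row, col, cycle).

(row, col, cycle) = (0, 0, 1)

OS — PE[0][0] is where C[0][0] collects:
  after 0 — PE[0][0] acc=15, pass-E 3, pass-S 5
  after 1 — PE[0][0] acc=42, pass-E 3, pass-S 9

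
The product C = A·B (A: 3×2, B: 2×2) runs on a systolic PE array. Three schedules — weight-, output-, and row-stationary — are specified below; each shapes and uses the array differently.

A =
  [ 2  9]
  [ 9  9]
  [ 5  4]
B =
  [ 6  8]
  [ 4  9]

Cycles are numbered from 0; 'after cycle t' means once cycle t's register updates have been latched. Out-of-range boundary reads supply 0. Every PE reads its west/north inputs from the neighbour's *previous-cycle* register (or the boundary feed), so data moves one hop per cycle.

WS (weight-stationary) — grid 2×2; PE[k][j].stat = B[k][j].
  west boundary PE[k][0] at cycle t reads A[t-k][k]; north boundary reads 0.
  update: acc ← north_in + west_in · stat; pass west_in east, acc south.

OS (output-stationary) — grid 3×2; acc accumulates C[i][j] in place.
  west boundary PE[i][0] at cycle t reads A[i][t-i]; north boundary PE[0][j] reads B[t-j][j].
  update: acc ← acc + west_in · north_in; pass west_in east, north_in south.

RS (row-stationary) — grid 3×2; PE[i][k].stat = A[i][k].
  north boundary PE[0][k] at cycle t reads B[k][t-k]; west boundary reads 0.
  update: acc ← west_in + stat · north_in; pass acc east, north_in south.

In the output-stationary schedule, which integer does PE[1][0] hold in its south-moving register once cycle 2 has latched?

OS on a 3×2 grid — tracing PE[1][0] and its feeders:
  @0  [0,0]  acc 12  |  →2  ↓6
  @0  [1,0]  acc 0  |  →0  ↓0
  @1  [0,0]  acc 48  |  →9  ↓4
  @1  [1,0]  acc 54  |  →9  ↓6
  @2  [0,0]  acc 48  |  →0  ↓0
  @2  [1,0]  acc 90  |  →9  ↓4

register = 4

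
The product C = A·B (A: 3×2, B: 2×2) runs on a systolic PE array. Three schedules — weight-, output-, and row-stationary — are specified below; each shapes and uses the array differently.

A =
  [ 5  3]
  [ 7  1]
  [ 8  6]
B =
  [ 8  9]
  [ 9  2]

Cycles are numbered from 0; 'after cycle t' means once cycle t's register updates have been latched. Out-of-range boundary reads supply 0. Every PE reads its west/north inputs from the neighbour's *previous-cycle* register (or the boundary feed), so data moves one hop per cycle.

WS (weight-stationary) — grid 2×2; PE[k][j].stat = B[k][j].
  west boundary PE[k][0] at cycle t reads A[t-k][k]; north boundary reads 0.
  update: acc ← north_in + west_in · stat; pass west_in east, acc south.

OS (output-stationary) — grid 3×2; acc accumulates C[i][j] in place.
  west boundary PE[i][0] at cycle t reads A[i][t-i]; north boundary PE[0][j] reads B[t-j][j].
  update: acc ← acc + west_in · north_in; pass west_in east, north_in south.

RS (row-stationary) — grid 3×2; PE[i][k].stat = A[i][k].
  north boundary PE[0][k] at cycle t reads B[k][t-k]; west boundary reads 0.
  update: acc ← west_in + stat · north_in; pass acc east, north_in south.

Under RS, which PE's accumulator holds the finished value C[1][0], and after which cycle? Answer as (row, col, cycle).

Under RS, C[1][0] lands at PE[1][1]:
  after 0 — PE[1][1] acc=0, pass-E 0, pass-S 0
  after 1 — PE[1][1] acc=0, pass-E 0, pass-S 0
  after 2 — PE[1][1] acc=65, pass-E 65, pass-S 9

(row, col, cycle) = (1, 1, 2)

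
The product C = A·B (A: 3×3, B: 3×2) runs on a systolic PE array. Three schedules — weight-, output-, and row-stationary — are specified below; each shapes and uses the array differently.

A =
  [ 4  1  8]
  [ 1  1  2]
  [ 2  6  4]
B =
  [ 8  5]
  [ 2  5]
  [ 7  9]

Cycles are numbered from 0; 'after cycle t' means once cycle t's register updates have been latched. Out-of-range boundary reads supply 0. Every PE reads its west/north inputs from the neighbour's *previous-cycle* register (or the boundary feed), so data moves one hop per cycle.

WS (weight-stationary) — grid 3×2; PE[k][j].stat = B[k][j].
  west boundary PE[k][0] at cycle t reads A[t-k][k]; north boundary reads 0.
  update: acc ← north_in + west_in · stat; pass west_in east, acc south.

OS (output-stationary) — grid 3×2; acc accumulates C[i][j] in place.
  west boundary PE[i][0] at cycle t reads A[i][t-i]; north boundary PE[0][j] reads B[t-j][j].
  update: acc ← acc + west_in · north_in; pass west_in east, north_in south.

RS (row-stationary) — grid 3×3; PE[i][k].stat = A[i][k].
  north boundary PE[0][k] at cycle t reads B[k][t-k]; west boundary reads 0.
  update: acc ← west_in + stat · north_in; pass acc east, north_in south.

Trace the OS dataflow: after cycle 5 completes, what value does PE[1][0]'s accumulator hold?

OS 3×2: PE[1][0] cycle-by-cycle (with neighbour feeds):
  [0] (0,0) acc=32 (h:4 v:8)
  [0] (1,0) acc=0 (h:0 v:0)
  [1] (0,0) acc=34 (h:1 v:2)
  [1] (1,0) acc=8 (h:1 v:8)
  [2] (0,0) acc=90 (h:8 v:7)
  [2] (1,0) acc=10 (h:1 v:2)
  [3] (0,0) acc=90 (h:0 v:0)
  [3] (1,0) acc=24 (h:2 v:7)
  [4] (0,0) acc=90 (h:0 v:0)
  [4] (1,0) acc=24 (h:0 v:0)
  [5] (0,0) acc=90 (h:0 v:0)
  [5] (1,0) acc=24 (h:0 v:0)

PE[1][0].acc = 24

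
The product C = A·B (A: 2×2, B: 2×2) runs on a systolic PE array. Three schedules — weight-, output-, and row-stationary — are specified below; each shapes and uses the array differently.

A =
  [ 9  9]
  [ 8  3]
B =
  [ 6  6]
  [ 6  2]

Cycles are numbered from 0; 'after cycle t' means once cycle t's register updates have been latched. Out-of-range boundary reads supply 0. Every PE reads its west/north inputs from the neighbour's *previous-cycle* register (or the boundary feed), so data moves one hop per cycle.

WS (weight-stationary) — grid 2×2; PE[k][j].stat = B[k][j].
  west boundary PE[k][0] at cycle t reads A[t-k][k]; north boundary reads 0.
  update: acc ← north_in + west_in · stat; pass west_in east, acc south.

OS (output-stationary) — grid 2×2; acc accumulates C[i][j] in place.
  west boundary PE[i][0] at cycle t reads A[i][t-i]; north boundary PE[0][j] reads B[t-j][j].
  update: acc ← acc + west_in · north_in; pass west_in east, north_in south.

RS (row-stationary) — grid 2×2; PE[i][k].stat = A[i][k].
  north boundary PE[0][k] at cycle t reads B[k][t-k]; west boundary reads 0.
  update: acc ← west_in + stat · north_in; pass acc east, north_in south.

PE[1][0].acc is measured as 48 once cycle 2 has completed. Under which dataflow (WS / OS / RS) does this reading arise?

WS (2×2 grid), PE[1][0]:
  0: (1,0).acc=0  regs=<0,0>
  1: (1,0).acc=108  regs=<9,108>
  2: (1,0).acc=66  regs=<3,66>
OS (2×2 grid), PE[1][0]:
  0: (1,0).acc=0  regs=<0,0>
  1: (1,0).acc=48  regs=<8,6>
  2: (1,0).acc=66  regs=<3,6>
RS (2×2 grid), PE[1][0]:
  0: (1,0).acc=0  regs=<0,0>
  1: (1,0).acc=48  regs=<48,6>
  2: (1,0).acc=48  regs=<48,6>

dataflow = RS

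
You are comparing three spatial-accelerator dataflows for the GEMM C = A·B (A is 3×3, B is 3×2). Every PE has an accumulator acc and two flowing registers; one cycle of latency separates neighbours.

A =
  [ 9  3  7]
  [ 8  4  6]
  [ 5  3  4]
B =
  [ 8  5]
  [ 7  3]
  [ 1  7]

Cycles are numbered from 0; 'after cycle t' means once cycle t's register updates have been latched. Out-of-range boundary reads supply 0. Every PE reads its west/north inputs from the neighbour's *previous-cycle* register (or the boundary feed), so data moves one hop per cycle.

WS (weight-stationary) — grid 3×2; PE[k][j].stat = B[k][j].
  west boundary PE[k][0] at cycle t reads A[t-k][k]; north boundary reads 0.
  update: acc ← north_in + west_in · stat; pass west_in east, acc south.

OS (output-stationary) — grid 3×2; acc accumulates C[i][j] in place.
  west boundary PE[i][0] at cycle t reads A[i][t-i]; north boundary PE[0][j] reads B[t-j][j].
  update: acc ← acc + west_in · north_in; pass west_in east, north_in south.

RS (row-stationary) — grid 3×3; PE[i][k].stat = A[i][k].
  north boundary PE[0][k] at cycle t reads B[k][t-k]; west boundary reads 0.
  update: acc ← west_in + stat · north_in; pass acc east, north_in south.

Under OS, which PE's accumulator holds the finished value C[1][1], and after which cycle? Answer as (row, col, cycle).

OS — PE[1][1] is where C[1][1] collects:
  @0  [1,1]  acc 0  |  →0  ↓0
  @1  [1,1]  acc 0  |  →0  ↓0
  @2  [1,1]  acc 40  |  →8  ↓5
  @3  [1,1]  acc 52  |  →4  ↓3
  @4  [1,1]  acc 94  |  →6  ↓7

(row, col, cycle) = (1, 1, 4)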